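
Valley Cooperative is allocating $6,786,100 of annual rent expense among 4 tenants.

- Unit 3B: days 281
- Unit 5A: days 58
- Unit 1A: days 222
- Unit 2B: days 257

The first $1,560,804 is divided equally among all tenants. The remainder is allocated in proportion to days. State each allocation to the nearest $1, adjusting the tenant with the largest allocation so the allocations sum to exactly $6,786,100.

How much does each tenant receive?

Equal tier: $1,560,804 ÷ 4 = $390,201 apiece.
Remainder $5,225,296 by days (total 818): Unit 3B 1,794,997.77 → $1,794,998; Unit 5A 370,497.76 → $370,498; Unit 1A 1,418,112.12 → $1,418,112; Unit 2B 1,641,688.35 → $1,641,688.
Totals: Unit 3B $390,201 + $1,794,998 = $2,185,199; Unit 5A $390,201 + $370,498 = $760,699; Unit 1A $390,201 + $1,418,112 = $1,808,313; Unit 2B $390,201 + $1,641,688 = $2,031,889.

Unit 3B: $2,185,199 · Unit 5A: $760,699 · Unit 1A: $1,808,313 · Unit 2B: $2,031,889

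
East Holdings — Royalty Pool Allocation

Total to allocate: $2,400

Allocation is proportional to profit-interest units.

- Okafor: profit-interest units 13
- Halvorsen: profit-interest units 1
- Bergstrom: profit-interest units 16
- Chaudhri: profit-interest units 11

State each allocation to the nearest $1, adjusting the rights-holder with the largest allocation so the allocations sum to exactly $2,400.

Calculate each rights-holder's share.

Okafor: $761; Halvorsen: $59; Bergstrom: $936; Chaudhri: $644

Profit-interest units total: 41.
Raw shares: Okafor 13/41 × $2,400 = 760.98; Halvorsen 1/41 × $2,400 = 58.54; Bergstrom 16/41 × $2,400 = 936.59; Chaudhri 11/41 × $2,400 = 643.90.
After rounding ($1): Okafor $761; Halvorsen $59; Bergstrom $937; Chaudhri $644. Sum = $2,401.
Difference $2,400 − $2,401 = −$1 applied to largest allocation (Bergstrom): Bergstrom becomes $936.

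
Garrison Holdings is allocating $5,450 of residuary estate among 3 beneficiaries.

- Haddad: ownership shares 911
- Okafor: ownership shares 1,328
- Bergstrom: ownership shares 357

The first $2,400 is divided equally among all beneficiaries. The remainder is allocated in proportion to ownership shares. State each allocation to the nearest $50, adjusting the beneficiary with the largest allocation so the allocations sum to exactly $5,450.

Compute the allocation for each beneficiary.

Haddad: $1,850 · Okafor: $2,400 · Bergstrom: $1,200

$2,400 shared equally gives $800 per beneficiary.
Remainder $3,050 by ownership shares (total 2,596): Haddad 1,070.32 → $1,050; Okafor 1,560.25 → $1,550; Bergstrom 419.43 → $400.
Rounding difference +$50 on remainder applied to Okafor.
Totals: Haddad $800 + $1,050 = $1,850; Okafor $800 + $1,600 = $2,400; Bergstrom $800 + $400 = $1,200.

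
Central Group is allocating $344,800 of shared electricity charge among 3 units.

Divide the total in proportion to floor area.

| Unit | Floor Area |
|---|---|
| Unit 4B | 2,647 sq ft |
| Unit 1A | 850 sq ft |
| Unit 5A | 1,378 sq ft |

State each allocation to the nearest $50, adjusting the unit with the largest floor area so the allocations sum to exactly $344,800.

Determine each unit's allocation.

Unit 4B: $187,250 | Unit 1A: $60,100 | Unit 5A: $97,450

Combined floor area = 4,875.
Pro-rata amounts: Unit 4B 2,647/4,875 × $344,800 = 187,217.56; Unit 1A 850/4,875 × $344,800 = 60,118.97; Unit 5A 1,378/4,875 × $344,800 = 97,463.47.
After rounding ($50): Unit 4B $187,200; Unit 1A $60,100; Unit 5A $97,450. Sum = $344,750.
Difference $344,800 − $344,750 = +$50 applied to largest floor area (Unit 4B): Unit 4B becomes $187,250.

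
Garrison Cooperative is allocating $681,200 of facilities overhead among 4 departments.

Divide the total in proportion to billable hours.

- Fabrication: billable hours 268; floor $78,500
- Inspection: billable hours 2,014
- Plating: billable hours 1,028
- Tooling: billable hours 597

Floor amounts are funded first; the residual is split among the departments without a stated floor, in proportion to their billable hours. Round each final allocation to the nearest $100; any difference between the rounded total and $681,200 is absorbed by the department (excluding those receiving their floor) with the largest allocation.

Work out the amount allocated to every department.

Guaranteed amounts: Fabrication $78,500. Remaining pool $602,700.
Remaining pool split over remaining billable hours 3,639: Inspection 333,563.56 → $333,600; Plating 170,259.85 → $170,300; Tooling 98,876.59 → $98,900.
Rounding difference −$100 applied to Inspection → $333,500.

Fabrication: $78,500 | Inspection: $333,500 | Plating: $170,300 | Tooling: $98,900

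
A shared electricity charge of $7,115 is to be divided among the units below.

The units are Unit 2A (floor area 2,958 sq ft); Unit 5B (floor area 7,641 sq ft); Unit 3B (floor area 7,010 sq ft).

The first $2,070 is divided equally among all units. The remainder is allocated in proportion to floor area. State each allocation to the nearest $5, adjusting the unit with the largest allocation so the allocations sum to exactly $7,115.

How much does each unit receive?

Unit 2A: $1,535 | Unit 5B: $2,880 | Unit 3B: $2,700

$2,070 shared equally gives $690 per unit.
Remainder $5,045 by floor area (total 17,609): Unit 2A 847.47 → $845; Unit 5B 2,189.16 → $2,190; Unit 3B 2,008.37 → $2,010.
Totals: Unit 2A $690 + $845 = $1,535; Unit 5B $690 + $2,190 = $2,880; Unit 3B $690 + $2,010 = $2,700.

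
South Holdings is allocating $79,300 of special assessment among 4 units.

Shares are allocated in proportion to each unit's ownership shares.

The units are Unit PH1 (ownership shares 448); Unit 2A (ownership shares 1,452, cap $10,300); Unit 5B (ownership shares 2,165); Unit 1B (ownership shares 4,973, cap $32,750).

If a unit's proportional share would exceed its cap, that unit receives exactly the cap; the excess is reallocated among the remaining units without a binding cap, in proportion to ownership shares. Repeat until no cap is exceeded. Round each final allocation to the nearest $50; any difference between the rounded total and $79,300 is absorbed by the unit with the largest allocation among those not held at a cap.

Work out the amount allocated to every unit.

Sum of ownership shares: 9,038.
Unconstrained shares: Unit PH1 3,930.78; Unit 2A 12,739.94; Unit 5B 18,995.85; Unit 1B 43,633.43.
Held at cap: Unit 2A ($10,300), Unit 1B ($32,750); residual $36,250 reallocated over remaining ownership shares 2,613.
Shares after redistribution: Unit PH1 6,215.08 → $6,200; Unit 5B 30,034.92 → $30,050.

Unit PH1: $6,200 | Unit 2A: $10,300 | Unit 5B: $30,050 | Unit 1B: $32,750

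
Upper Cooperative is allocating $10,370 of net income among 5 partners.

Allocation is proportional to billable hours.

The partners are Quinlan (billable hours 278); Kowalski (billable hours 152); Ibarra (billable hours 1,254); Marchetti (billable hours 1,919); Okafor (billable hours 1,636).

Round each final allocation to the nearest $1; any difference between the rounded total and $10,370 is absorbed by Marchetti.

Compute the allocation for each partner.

Quinlan: $550 | Kowalski: $301 | Ibarra: $2,482 | Marchetti: $3,799 | Okafor: $3,238

Combined billable hours = 5,239.
Raw shares: Quinlan 278/5,239 × $10,370 = 550.27; Kowalski 152/5,239 × $10,370 = 300.87; Ibarra 1,254/5,239 × $10,370 = 2,482.15; Marchetti 1,919/5,239 × $10,370 = 3,798.44; Okafor 1,636/5,239 × $10,370 = 3,238.27.
Rounded to nearest $1: Quinlan $550; Kowalski $301; Ibarra $2,482; Marchetti $3,798; Okafor $3,238. Sum = $10,369.
Difference $10,370 − $10,369 = +$1 applied to Marchetti: Marchetti becomes $3,799.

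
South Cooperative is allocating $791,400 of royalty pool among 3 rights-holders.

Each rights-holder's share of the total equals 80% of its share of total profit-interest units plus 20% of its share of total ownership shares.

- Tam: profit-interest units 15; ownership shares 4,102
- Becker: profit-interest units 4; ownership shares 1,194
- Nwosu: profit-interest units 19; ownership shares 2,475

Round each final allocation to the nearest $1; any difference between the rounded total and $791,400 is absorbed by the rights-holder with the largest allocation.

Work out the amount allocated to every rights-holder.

Tam: $333,465 | Becker: $90,964 | Nwosu: $366,971

Profit-interest units total 38; ownership shares total 7,771.
Composite weights (80% profit-interest units + 20% ownership shares): Tam 0.4214; Becker 0.1149; Nwosu 0.4637.
Raw shares: Tam 333,465.47; Becker 90,963.64; Nwosu 366,970.89.
After rounding ($1): Tam $333,465; Becker $90,964; Nwosu $366,971. Sum = $791,400.
No rounding difference to absorb.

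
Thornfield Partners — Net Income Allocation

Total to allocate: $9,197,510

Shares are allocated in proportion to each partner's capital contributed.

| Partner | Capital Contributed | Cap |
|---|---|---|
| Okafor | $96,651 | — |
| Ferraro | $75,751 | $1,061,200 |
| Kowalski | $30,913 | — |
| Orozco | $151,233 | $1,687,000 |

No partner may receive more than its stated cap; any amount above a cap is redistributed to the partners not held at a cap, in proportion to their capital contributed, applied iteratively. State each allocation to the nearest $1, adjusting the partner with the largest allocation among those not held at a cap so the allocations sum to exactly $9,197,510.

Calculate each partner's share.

Okafor: $4,886,428; Ferraro: $1,061,200; Kowalski: $1,562,882; Orozco: $1,687,000

Capital contributed total: 354,548.
Unconstrained shares: Okafor 2,507,272.75; Ferraro 1,965,095.22; Kowalski 801,929.86; Orozco 3,923,212.17.
Held at cap: Ferraro ($1,061,200), Orozco ($1,687,000); balance $6,449,310 reallocated over remaining capital contributed 127,564.
Remaining shares: Okafor 4,886,427.68 → $4,886,428; Kowalski 1,562,882.32 → $1,562,882.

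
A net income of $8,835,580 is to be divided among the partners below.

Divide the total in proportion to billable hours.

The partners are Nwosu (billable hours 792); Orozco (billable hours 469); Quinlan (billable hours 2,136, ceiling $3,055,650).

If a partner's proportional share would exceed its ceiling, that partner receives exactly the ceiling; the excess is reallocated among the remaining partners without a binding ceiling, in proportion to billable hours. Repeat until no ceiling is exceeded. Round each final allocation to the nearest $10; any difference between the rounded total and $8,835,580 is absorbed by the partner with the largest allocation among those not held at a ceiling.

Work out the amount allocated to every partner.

Sum of billable hours: 3,397.
Pro-rata shares before constraints: Nwosu 2,059,988.04; Orozco 1,219,866.65; Quinlan 5,555,725.31.
Cap binds for Quinlan ($3,055,650); residual $5,779,930 reallocated over remaining billable hours 1,261.
Remaining shares: Nwosu 3,630,217.73 → $3,630,220; Orozco 2,149,712.27 → $2,149,710.

Nwosu: $3,630,220 · Orozco: $2,149,710 · Quinlan: $3,055,650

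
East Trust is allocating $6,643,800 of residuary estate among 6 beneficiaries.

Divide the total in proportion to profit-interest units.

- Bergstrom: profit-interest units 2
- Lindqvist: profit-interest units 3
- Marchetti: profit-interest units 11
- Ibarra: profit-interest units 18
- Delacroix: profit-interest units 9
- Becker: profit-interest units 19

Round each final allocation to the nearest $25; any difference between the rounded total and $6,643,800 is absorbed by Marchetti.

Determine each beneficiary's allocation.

Bergstrom: $214,325 | Lindqvist: $321,475 | Marchetti: $1,178,725 | Ibarra: $1,928,850 | Delacroix: $964,425 | Becker: $2,036,000

Combined profit-interest units = 62.
Pro-rata amounts: Bergstrom 2/62 × $6,643,800 = 214,316.13; Lindqvist 3/62 × $6,643,800 = 321,474.19; Marchetti 11/62 × $6,643,800 = 1,178,738.71; Ibarra 18/62 × $6,643,800 = 1,928,845.16; Delacroix 9/62 × $6,643,800 = 964,422.58; Becker 19/62 × $6,643,800 = 2,036,003.23.
At nearest $25: Bergstrom $214,325; Lindqvist $321,475; Marchetti $1,178,750; Ibarra $1,928,850; Delacroix $964,425; Becker $2,036,000. Sum = $6,643,825.
Difference $6,643,800 − $6,643,825 = −$25 applied to Marchetti: Marchetti becomes $1,178,725.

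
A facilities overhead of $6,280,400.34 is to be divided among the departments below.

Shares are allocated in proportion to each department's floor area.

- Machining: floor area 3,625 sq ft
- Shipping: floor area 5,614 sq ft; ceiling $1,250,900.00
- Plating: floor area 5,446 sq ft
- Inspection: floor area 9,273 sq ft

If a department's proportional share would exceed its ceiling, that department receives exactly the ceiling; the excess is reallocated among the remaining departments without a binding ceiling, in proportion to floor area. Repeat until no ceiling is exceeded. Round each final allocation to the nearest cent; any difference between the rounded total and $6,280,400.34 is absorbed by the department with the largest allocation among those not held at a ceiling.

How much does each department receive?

Total floor area = 23,958.
Unconstrained shares: Machining 950,265.0986; Shipping 1,471,665.7279; Plating 1,427,625.8557; Inspection 2,430,843.6578.
Capped: Shipping ($1,250,900.00); remaining pool $5,029,500.34 reallocated over remaining floor area 18,344.
Redistributed shares: Machining 993,891.1215 → $993,891.12; Plating 1,493,167.1855 → $1,493,167.19; Inspection 2,542,442.0330 → $2,542,442.03.

Machining: $993,891.12 | Shipping: $1,250,900.00 | Plating: $1,493,167.19 | Inspection: $2,542,442.03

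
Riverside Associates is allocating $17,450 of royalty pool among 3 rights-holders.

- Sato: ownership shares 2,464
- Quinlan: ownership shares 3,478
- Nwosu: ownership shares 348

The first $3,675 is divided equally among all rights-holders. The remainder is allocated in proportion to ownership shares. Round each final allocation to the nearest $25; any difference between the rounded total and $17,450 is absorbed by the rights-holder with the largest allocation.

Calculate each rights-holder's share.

Sato: $6,625; Quinlan: $8,850; Nwosu: $1,975

First tranche $3,675 split equally: $1,225 each.
Remainder $13,775 by ownership shares (total 6,290): Sato 5,396.12 → $5,400; Quinlan 7,616.76 → $7,625; Nwosu 762.11 → $750.
Totals: Sato $1,225 + $5,400 = $6,625; Quinlan $1,225 + $7,625 = $8,850; Nwosu $1,225 + $750 = $1,975.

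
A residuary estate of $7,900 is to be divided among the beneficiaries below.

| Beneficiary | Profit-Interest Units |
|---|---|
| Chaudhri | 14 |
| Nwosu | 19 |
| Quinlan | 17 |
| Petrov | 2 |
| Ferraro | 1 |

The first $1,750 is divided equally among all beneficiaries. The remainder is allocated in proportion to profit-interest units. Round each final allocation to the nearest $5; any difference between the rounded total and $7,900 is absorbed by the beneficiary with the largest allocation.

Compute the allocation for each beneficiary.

Chaudhri: $1,975 | Nwosu: $2,555 | Quinlan: $2,325 | Petrov: $580 | Ferraro: $465

First tranche $1,750 split equally: $350 each.
Remainder $6,150 by profit-interest units (total 53): Chaudhri 1,624.53 → $1,625; Nwosu 2,204.72 → $2,205; Quinlan 1,972.64 → $1,975; Petrov 232.08 → $230; Ferraro 116.04 → $115.
Totals: Chaudhri $350 + $1,625 = $1,975; Nwosu $350 + $2,205 = $2,555; Quinlan $350 + $1,975 = $2,325; Petrov $350 + $230 = $580; Ferraro $350 + $115 = $465.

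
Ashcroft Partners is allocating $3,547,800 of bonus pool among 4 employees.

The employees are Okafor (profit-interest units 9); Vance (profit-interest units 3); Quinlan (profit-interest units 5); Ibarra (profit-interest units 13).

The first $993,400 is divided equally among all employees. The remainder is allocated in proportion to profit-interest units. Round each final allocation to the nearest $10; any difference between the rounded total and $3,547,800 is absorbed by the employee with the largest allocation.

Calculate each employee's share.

Okafor: $1,014,670; Vance: $503,790; Quinlan: $674,080; Ibarra: $1,355,260

Equal tier: $993,400 ÷ 4 = $248,350 apiece.
Remainder $2,554,400 by profit-interest units (total 30): Okafor 766,320.00 → $766,320; Vance 255,440.00 → $255,440; Quinlan 425,733.33 → $425,730; Ibarra 1,106,906.67 → $1,106,910.
Totals: Okafor $248,350 + $766,320 = $1,014,670; Vance $248,350 + $255,440 = $503,790; Quinlan $248,350 + $425,730 = $674,080; Ibarra $248,350 + $1,106,910 = $1,355,260.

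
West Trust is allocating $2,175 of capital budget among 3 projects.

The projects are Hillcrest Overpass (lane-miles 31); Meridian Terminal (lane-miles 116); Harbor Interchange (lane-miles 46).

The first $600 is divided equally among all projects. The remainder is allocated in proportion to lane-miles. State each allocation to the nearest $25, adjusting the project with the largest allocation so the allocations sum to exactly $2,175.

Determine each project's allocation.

Hillcrest Overpass: $450 · Meridian Terminal: $1,150 · Harbor Interchange: $575

$600 shared equally gives $200 per project.
Remainder $1,575 by lane-miles (total 193): Hillcrest Overpass 252.98 → $250; Meridian Terminal 946.63 → $950; Harbor Interchange 375.39 → $375.
Totals: Hillcrest Overpass $200 + $250 = $450; Meridian Terminal $200 + $950 = $1,150; Harbor Interchange $200 + $375 = $575.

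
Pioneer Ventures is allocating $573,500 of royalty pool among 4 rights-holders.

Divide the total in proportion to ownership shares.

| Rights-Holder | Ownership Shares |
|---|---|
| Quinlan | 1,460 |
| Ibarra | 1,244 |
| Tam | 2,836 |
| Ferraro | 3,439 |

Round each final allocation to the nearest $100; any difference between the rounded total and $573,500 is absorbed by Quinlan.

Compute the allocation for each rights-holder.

Quinlan: $93,200 | Ibarra: $79,500 | Tam: $181,100 | Ferraro: $219,700

Combined ownership shares = 8,979.
Pro-rata amounts: Quinlan 1,460/8,979 × $573,500 = 93,252.03; Ibarra 1,244/8,979 × $573,500 = 79,455.84; Tam 2,836/8,979 × $573,500 = 181,138.88; Ferraro 3,439/8,979 × $573,500 = 219,653.25.
Rounded to nearest $100: Quinlan $93,300; Ibarra $79,500; Tam $181,100; Ferraro $219,700. Sum = $573,600.
Difference $573,500 − $573,600 = −$100 applied to Quinlan: Quinlan becomes $93,200.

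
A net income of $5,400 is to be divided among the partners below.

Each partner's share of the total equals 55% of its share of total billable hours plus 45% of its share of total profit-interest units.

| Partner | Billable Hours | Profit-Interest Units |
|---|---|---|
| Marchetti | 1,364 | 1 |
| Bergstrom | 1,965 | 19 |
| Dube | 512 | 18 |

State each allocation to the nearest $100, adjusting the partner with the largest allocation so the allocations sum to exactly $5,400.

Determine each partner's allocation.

Marchetti: $1,100 · Bergstrom: $2,800 · Dube: $1,500

Billable hours total 3,841; profit-interest units total 38.
Blended shares (55% billable hours + 45% profit-interest units): Marchetti 0.2072; Bergstrom 0.5064; Dube 0.2865.
Raw shares: Marchetti 1,118.64; Bergstrom 2,734.41; Dube 1,546.95.
At nearest $100: Marchetti $1,100; Bergstrom $2,700; Dube $1,500. Sum = $5,300.
Difference $5,400 − $5,300 = +$100 applied to largest allocation (Bergstrom): Bergstrom becomes $2,800.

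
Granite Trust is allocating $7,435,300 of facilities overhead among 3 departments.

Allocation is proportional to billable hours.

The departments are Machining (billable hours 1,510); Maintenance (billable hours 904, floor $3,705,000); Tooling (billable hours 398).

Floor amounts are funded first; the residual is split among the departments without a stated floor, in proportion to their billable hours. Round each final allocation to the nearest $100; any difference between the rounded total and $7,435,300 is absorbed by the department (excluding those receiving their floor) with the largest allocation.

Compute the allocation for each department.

Machining: $2,952,200; Maintenance: $3,705,000; Tooling: $778,100

Fund the minimums — Maintenance $3,705,000. Balance $3,730,300.
Balance split over remaining billable hours 1,908: Machining 2,952,176.62 → $2,952,200; Tooling 778,123.38 → $778,100.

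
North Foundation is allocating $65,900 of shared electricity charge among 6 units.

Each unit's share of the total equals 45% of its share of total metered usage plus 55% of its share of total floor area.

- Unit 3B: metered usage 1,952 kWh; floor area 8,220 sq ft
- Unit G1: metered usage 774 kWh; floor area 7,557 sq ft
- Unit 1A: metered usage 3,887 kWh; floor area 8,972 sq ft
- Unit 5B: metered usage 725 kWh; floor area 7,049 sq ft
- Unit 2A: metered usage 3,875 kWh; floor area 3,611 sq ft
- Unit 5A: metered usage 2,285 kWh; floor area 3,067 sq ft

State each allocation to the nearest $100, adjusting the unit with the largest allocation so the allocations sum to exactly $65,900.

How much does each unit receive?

Unit 3B: $12,000 | Unit G1: $8,800 | Unit 1A: $17,100 | Unit 5B: $8,200 | Unit 2A: $11,900 | Unit 5A: $7,900

Metered usage total 13,498; floor area total 38,476.
Blended shares (45% metered usage + 55% floor area): Unit 3B 0.1826; Unit G1 0.1338; Unit 1A 0.2578; Unit 5B 0.1249; Unit 2A 0.1808; Unit 5A 0.1200.
Pro-rata amounts: Unit 3B 12,031.90; Unit G1 8,819.29; Unit 1A 16,991.47; Unit 5B 8,233.09; Unit 2A 11,914.96; Unit 5A 7,909.29.
Rounded to nearest $100: Unit 3B $12,000; Unit G1 $8,800; Unit 1A $17,000; Unit 5B $8,200; Unit 2A $11,900; Unit 5A $7,900. Sum = $65,800.
Difference $65,900 − $65,800 = +$100 applied to largest allocation (Unit 1A): Unit 1A becomes $17,100.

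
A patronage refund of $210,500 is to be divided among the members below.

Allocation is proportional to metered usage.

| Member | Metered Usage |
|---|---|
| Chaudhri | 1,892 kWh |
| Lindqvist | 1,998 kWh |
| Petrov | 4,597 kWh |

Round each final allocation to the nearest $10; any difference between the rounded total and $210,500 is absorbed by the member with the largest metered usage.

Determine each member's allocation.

Total metered usage = 8,487.
Proportional shares: Chaudhri 1,892/8,487 × $210,500 = 46,926.59; Lindqvist 1,998/8,487 × $210,500 = 49,555.67; Petrov 4,597/8,487 × $210,500 = 114,017.73.
At nearest $10: Chaudhri $46,930; Lindqvist $49,560; Petrov $114,020. Sum = $210,510.
Difference $210,500 − $210,510 = −$10 applied to largest metered usage (Petrov): Petrov becomes $114,010.

Chaudhri: $46,930 · Lindqvist: $49,560 · Petrov: $114,010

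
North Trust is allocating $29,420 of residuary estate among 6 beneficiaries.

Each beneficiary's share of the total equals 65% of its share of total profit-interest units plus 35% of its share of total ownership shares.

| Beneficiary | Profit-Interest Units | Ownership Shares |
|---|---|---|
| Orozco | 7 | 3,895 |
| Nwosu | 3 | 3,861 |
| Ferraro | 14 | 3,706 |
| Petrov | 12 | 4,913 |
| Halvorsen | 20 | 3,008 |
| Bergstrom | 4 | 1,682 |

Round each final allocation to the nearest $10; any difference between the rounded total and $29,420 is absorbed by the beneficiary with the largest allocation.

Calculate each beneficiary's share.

Profit-interest units total 60; ownership shares total 21,065.
Combined weights (65% profit-interest units + 35% ownership shares): Orozco 0.1405; Nwosu 0.0967; Ferraro 0.2132; Petrov 0.2116; Halvorsen 0.2666; Bergstrom 0.0713.
Proportional shares: Orozco 4,134.97; Nwosu 2,843.49; Ferraro 6,273.60; Petrov 6,226.17; Halvorsen 7,844.70; Bergstrom 2,097.06.
At nearest $10: Orozco $4,130; Nwosu $2,840; Ferraro $6,270; Petrov $6,230; Halvorsen $7,840; Bergstrom $2,100. Sum = $29,410.
Difference $29,420 − $29,410 = +$10 applied to largest allocation (Halvorsen): Halvorsen becomes $7,850.

Orozco: $4,130; Nwosu: $2,840; Ferraro: $6,270; Petrov: $6,230; Halvorsen: $7,850; Bergstrom: $2,100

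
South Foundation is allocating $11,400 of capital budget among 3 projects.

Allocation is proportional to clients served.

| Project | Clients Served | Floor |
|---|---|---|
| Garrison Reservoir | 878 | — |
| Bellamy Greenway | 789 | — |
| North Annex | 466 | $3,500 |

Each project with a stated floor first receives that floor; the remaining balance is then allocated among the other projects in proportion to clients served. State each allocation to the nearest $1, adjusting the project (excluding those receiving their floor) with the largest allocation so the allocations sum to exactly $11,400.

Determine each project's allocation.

Garrison Reservoir: $4,161 · Bellamy Greenway: $3,739 · North Annex: $3,500

Minimums first: North Annex $3,500. Remaining pool $7,900.
Remaining pool split over remaining clients served 1,667: Garrison Reservoir 4,160.89 → $4,161; Bellamy Greenway 3,739.11 → $3,739.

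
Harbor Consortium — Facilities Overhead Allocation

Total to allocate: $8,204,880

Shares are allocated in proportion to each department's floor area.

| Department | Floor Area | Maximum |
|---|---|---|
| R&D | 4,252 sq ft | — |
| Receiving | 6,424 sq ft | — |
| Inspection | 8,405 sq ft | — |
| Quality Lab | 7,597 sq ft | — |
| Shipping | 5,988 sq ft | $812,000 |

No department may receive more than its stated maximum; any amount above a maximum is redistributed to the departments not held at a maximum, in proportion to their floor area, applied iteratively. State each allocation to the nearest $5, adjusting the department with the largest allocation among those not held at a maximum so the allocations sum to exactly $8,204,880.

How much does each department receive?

Total floor area = 32,666.
Pro-rata shares before constraints: R&D 1,067,995.77; Receiving 1,613,547.70; Inspection 2,111,125.22; Quality Lab 1,908,175.88; Shipping 1,504,035.43.
Held at cap: Shipping ($812,000); residual $7,392,880 reallocated over remaining floor area 26,678.
Remaining shares: R&D 1,178,293.94 → $1,178,295; Receiving 1,780,188.21 → $1,780,190; Inspection 2,329,153.47 → $2,329,155; Quality Lab 2,105,244.37 → $2,105,245.
Rounding difference −$5 applied to Inspection → $2,329,150.

R&D: $1,178,295 · Receiving: $1,780,190 · Inspection: $2,329,150 · Quality Lab: $2,105,245 · Shipping: $812,000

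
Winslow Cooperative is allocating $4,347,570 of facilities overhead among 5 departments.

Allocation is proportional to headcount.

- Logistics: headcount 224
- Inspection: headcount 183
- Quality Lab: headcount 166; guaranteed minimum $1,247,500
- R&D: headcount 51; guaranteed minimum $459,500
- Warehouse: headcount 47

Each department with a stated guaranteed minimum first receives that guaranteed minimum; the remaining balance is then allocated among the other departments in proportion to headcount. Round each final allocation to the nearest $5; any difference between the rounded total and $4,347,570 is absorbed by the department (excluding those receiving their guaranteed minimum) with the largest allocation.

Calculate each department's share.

Minimums first: Quality Lab $1,247,500; R&D $459,500. Residual $2,640,570.
Residual split over remaining headcount 454: Logistics 1,302,836.30 → $1,302,835; Inspection 1,064,370.73 → $1,064,370; Warehouse 273,362.97 → $273,365.

Logistics: $1,302,835 | Inspection: $1,064,370 | Quality Lab: $1,247,500 | R&D: $459,500 | Warehouse: $273,365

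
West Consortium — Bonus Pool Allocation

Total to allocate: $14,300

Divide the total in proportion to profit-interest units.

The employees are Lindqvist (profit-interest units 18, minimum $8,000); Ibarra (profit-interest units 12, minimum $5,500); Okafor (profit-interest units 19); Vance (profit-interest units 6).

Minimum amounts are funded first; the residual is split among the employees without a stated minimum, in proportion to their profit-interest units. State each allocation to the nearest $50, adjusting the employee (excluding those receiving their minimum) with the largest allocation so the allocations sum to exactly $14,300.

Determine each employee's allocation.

Lindqvist: $8,000 · Ibarra: $5,500 · Okafor: $600 · Vance: $200

Fund the minimums — Lindqvist $8,000; Ibarra $5,500. Balance $800.
Balance split over remaining profit-interest units 25: Okafor 608.00 → $600; Vance 192.00 → $200.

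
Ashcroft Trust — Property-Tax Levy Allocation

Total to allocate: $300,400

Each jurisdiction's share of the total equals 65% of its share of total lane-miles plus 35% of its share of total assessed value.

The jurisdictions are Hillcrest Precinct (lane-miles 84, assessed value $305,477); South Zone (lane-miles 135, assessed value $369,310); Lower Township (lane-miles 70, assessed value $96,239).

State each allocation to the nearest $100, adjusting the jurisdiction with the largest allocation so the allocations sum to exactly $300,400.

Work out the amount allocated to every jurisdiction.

Hillcrest Precinct: $98,400 | South Zone: $141,600 | Lower Township: $60,400

Totals — lane-miles 289, assessed value 771,026.
Combined weights (65% lane-miles + 35% assessed value): Hillcrest Precinct 0.3276; South Zone 0.4713; Lower Township 0.2011.
Unrounded shares: Hillcrest Precinct 98,409.76; South Zone 141,571.92; Lower Township 60,418.32.
Rounded to nearest $100: Hillcrest Precinct $98,400; South Zone $141,600; Lower Township $60,400. Sum = $300,400.
No rounding difference to absorb.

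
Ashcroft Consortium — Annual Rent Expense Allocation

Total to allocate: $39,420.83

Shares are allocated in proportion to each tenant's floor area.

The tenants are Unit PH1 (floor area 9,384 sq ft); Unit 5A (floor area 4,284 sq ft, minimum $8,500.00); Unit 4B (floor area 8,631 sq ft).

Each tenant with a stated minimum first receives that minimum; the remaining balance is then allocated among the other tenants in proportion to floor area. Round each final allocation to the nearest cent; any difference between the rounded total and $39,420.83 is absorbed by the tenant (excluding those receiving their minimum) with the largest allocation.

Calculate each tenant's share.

Guaranteed amounts: Unit 5A $8,500.00. Balance $30,920.83.
Balance split over remaining floor area 18,015: Unit PH1 16,106.6372 → $16,106.64; Unit 4B 14,814.1928 → $14,814.19.

Unit PH1: $16,106.64 | Unit 5A: $8,500.00 | Unit 4B: $14,814.19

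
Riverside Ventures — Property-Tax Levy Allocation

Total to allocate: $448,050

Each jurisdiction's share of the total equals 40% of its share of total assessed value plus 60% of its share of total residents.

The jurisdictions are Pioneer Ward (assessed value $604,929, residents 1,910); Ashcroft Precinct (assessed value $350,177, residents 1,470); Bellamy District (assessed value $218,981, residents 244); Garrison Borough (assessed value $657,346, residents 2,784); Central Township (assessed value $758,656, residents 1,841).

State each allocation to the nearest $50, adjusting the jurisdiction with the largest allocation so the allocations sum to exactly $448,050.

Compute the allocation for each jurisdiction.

Assessed value total 2,590,089; residents total 8,249.
Composite weights (40% assessed value + 60% residents): Pioneer Ward 0.2323; Ashcroft Precinct 0.1610; Bellamy District 0.0516; Garrison Borough 0.3040; Central Township 0.2511.
Proportional shares: Pioneer Ward 104,103.54; Ashcroft Precinct 72,136.76; Bellamy District 23,104.10; Garrison Borough 136,213.65; Central Township 112,491.94.
At nearest $50: Pioneer Ward $104,100; Ashcroft Precinct $72,150; Bellamy District $23,100; Garrison Borough $136,200; Central Township $112,500. Sum = $448,050.
No rounding difference to absorb.

Pioneer Ward: $104,100; Ashcroft Precinct: $72,150; Bellamy District: $23,100; Garrison Borough: $136,200; Central Township: $112,500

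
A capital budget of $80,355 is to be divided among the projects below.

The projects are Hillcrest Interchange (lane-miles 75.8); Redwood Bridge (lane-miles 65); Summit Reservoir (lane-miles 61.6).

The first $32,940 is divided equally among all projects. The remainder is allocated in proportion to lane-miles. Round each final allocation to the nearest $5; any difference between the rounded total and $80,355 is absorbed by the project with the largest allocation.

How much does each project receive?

First tranche $32,940 split equally: $10,980 each.
Remainder $47,415 by lane-miles (total 202.4): Hillcrest Interchange 17,757.20 → $17,755; Redwood Bridge 15,227.15 → $15,225; Summit Reservoir 14,430.65 → $14,430.
Rounding difference +$5 on remainder applied to Hillcrest Interchange.
Totals: Hillcrest Interchange $10,980 + $17,760 = $28,740; Redwood Bridge $10,980 + $15,225 = $26,205; Summit Reservoir $10,980 + $14,430 = $25,410.

Hillcrest Interchange: $28,740 · Redwood Bridge: $26,205 · Summit Reservoir: $25,410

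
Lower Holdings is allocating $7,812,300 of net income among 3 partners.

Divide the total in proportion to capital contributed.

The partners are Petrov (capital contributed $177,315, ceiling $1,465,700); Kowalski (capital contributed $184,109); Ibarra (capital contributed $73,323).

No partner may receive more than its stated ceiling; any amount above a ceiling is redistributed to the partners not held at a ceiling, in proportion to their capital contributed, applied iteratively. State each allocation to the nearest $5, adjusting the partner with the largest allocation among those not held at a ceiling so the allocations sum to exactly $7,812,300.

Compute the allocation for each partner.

Capital contributed total: 434,747.
Unconstrained shares: Petrov 3,186,308.30; Kowalski 3,308,394.86; Ibarra 1,317,596.84.
Capped: Petrov ($1,465,700); remaining pool $6,346,600 reallocated over remaining capital contributed 257,432.
Shares after redistribution: Kowalski 4,538,931.37 → $4,538,930; Ibarra 1,807,668.63 → $1,807,670.

Petrov: $1,465,700 | Kowalski: $4,538,930 | Ibarra: $1,807,670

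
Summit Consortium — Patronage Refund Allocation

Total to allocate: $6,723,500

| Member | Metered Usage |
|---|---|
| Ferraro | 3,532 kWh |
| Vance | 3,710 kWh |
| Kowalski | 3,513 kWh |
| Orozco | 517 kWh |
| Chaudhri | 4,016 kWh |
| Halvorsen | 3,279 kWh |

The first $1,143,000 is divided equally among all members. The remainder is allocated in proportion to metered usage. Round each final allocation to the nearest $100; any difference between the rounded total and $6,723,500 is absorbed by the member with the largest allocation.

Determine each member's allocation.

First tranche $1,143,000 split equally: $190,500 each.
Remainder $5,580,500 by metered usage (total 18,567): Ferraro 1,061,578.39 → $1,061,600; Vance 1,115,078.10 → $1,115,100; Kowalski 1,055,867.75 → $1,055,900; Orozco 155,389.59 → $155,400; Chaudhri 1,207,049.50 → $1,207,000; Halvorsen 985,536.68 → $985,500.
Totals: Ferraro $190,500 + $1,061,600 = $1,252,100; Vance $190,500 + $1,115,100 = $1,305,600; Kowalski $190,500 + $1,055,900 = $1,246,400; Orozco $190,500 + $155,400 = $345,900; Chaudhri $190,500 + $1,207,000 = $1,397,500; Halvorsen $190,500 + $985,500 = $1,176,000.

Ferraro: $1,252,100 | Vance: $1,305,600 | Kowalski: $1,246,400 | Orozco: $345,900 | Chaudhri: $1,397,500 | Halvorsen: $1,176,000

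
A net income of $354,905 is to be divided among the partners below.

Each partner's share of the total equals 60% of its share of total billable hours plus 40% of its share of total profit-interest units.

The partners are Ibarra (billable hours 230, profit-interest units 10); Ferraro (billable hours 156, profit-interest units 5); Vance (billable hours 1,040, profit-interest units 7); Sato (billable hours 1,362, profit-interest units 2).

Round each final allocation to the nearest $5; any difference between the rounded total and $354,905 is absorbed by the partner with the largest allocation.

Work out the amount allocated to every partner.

Ibarra: $76,720 · Ferraro: $41,490 · Vance: $120,835 · Sato: $115,860

Billable hours total 2,788; profit-interest units total 24.
Blended shares (60% billable hours + 40% profit-interest units): Ibarra 0.2162; Ferraro 0.1169; Vance 0.3405; Sato 0.3264.
Proportional shares: Ibarra 76,717.87; Ferraro 41,490.45; Vance 120,839.13; Sato 115,857.56.
After rounding ($5): Ibarra $76,720; Ferraro $41,490; Vance $120,840; Sato $115,860. Sum = $354,910.
Difference $354,905 − $354,910 = −$5 applied to largest allocation (Vance): Vance becomes $120,835.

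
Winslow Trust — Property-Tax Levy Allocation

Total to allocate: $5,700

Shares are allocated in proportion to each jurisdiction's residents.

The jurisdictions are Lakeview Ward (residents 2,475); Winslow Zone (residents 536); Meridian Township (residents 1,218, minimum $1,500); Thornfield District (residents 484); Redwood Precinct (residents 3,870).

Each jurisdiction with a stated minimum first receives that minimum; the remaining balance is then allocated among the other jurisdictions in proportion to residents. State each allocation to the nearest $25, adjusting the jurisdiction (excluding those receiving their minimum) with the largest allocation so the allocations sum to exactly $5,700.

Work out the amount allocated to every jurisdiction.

Lakeview Ward: $1,400; Winslow Zone: $300; Meridian Township: $1,500; Thornfield District: $275; Redwood Precinct: $2,225

Fund the minimums — Meridian Township $1,500. Balance $4,200.
Balance split over remaining residents 7,365: Lakeview Ward 1,411.41 → $1,400; Winslow Zone 305.66 → $300; Thornfield District 276.01 → $275; Redwood Precinct 2,206.92 → $2,200.
Rounding difference +$25 applied to Redwood Precinct → $2,225.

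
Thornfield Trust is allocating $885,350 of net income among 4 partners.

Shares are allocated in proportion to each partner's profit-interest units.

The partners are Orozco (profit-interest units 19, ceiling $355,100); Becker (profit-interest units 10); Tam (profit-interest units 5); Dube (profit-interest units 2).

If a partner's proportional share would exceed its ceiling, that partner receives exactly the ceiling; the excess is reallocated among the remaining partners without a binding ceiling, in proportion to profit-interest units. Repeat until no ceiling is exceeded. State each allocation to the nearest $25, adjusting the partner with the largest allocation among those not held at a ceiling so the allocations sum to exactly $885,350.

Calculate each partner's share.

Orozco: $355,100 · Becker: $311,925 · Tam: $155,950 · Dube: $62,375

Combined profit-interest units = 36.
Proportional shares (ignoring caps): Orozco 467,268.06; Becker 245,930.56; Tam 122,965.28; Dube 49,186.11.
Cap binds for Orozco ($355,100); remaining pool $530,250 reallocated over remaining profit-interest units 17.
Redistributed shares: Becker 311,911.76 → $311,900; Tam 155,955.88 → $155,950; Dube 62,382.35 → $62,375.
Rounding difference +$25 applied to Becker → $311,925.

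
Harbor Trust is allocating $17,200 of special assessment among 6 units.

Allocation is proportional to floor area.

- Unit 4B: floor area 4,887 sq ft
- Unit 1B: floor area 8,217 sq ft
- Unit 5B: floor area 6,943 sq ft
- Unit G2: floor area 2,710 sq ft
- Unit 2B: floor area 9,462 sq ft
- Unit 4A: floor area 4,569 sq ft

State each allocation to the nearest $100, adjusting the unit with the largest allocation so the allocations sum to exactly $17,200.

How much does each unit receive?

Unit 4B: $2,300; Unit 1B: $3,800; Unit 5B: $3,200; Unit G2: $1,300; Unit 2B: $4,500; Unit 4A: $2,100

Combined floor area = 36,788.
Unrounded shares: Unit 4B 4,887/36,788 × $17,200 = 2,284.89; Unit 1B 8,217/36,788 × $17,200 = 3,841.81; Unit 5B 6,943/36,788 × $17,200 = 3,246.16; Unit G2 2,710/36,788 × $17,200 = 1,267.04; Unit 2B 9,462/36,788 × $17,200 = 4,423.90; Unit 4A 4,569/36,788 × $17,200 = 2,136.21.
At nearest $100: Unit 4B $2,300; Unit 1B $3,800; Unit 5B $3,200; Unit G2 $1,300; Unit 2B $4,400; Unit 4A $2,100. Sum = $17,100.
Difference $17,200 − $17,100 = +$100 applied to largest allocation (Unit 2B): Unit 2B becomes $4,500.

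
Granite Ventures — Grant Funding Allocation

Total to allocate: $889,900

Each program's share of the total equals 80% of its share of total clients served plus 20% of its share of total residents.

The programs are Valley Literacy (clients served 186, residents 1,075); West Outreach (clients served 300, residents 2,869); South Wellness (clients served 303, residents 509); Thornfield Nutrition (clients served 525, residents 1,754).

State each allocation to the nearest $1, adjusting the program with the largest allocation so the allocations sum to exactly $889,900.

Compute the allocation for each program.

Clients served total 1,314; residents total 6,207.
Blended shares (80% clients served + 20% residents): Valley Literacy 0.1479; West Outreach 0.2751; South Wellness 0.2009; Thornfield Nutrition 0.3762.
Raw shares: Valley Literacy 131,598.70; West Outreach 244,804.74; South Wellness 178,759.31; Thornfield Nutrition 334,737.25.
Rounded to nearest $1: Valley Literacy $131,599; West Outreach $244,805; South Wellness $178,759; Thornfield Nutrition $334,737. Sum = $889,900.
Rounded total matches; no reconciliation needed.

Valley Literacy: $131,599 | West Outreach: $244,805 | South Wellness: $178,759 | Thornfield Nutrition: $334,737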